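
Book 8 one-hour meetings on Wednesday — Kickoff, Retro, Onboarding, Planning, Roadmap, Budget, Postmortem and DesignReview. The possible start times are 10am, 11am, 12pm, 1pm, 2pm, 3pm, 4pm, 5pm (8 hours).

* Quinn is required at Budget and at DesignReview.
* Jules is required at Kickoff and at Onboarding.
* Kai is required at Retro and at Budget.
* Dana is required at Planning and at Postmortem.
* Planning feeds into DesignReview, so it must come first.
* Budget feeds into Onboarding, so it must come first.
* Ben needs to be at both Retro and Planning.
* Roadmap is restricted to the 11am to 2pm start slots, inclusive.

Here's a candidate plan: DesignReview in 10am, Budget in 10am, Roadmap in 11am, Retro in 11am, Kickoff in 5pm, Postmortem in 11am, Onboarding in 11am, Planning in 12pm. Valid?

No. Quinn is required at Budget and at DesignReview is not satisfied.

Jules is required at Kickoff and at Onboarding — holds.
Kai is required at Retro and at Budget — holds.
Dana is required at Planning and at Postmortem — holds.
Quinn is required at Budget and at DesignReview — violated.
Budget feeds into Onboarding, so it must come first — holds.
Planning feeds into DesignReview, so it must come first — violated.
Roadmap is restricted to the 11am to 2pm start slots, inclusive — holds.
Ben needs to be at both Retro and Planning — holds.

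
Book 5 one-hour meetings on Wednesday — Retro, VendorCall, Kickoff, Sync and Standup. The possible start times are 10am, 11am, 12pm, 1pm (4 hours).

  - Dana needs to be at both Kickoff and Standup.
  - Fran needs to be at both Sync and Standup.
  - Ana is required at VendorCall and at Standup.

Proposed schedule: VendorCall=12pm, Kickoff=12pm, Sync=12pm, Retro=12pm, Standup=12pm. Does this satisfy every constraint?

Invalid. Fran needs to be at both Sync and Standup.

Fran needs to be at both Sync and Standup — violated.
Dana needs to be at both Kickoff and Standup — violated.
Ana is required at VendorCall and at Standup — violated.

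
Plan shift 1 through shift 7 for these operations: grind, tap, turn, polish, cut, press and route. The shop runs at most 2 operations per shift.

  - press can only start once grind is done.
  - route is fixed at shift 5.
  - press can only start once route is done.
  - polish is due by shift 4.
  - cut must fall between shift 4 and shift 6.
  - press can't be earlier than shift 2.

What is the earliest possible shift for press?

shift 6

Press is available from shift 2; precedence pushes press to at least shift 6.
press at shift 6 is achievable: cut in shift 4; tap in shift 2; turn in shift 2; route in shift 5; polish in shift 1; press in shift 6; grind in shift 1.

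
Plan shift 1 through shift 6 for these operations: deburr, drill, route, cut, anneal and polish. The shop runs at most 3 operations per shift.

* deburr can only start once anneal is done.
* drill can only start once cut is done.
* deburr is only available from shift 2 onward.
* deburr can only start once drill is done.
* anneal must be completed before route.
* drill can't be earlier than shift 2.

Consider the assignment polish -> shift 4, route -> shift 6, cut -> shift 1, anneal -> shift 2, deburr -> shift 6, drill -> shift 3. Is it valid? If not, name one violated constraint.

deburr can only start once drill is done — holds.
drill can't be earlier than shift 2 — holds.
deburr can only start once anneal is done — holds.
drill can only start once cut is done — holds.
The shop runs at most 3 operations per shift — holds.
deburr is only available from shift 2 onward — holds.
anneal must be completed before route — holds.

Yes, all constraints hold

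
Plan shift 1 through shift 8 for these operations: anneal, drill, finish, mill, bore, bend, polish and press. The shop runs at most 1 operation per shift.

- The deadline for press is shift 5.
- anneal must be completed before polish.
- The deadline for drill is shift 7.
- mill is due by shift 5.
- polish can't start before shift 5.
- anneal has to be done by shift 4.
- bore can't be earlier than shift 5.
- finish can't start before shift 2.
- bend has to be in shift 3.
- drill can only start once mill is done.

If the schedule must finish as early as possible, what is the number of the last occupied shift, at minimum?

shift 8

The precedence chain requires at least 2 distinct shifts.
With at most 1 per shift and 8 operations, at least 8 shifts are needed.
bore can't be placed before shift 5, so the schedule must run through at least shift 5.
8 works (last occupied shift: shift 8): for example press=shift 4; drill=shift 7; mill=shift 2; polish=shift 5; bend=shift 3; anneal=shift 1; finish=shift 8; bore=shift 6.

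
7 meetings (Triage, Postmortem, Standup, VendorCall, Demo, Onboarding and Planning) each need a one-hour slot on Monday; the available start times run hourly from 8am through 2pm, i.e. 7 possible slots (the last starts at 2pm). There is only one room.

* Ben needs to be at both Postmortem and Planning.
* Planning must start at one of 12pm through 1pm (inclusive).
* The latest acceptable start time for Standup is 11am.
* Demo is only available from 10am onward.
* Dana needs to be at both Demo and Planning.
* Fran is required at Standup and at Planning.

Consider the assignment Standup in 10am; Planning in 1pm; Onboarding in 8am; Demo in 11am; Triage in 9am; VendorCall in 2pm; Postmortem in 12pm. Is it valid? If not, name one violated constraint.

Dana needs to be at both Demo and Planning — holds.
Ben needs to be at both Postmortem and Planning — holds.
Fran is required at Standup and at Planning — holds.
Planning must start at one of 12pm through 1pm (inclusive) — holds.
There is only one room — holds.
Demo is only available from 10am onward — holds.
The latest acceptable start time for Standup is 11am — holds.

Valid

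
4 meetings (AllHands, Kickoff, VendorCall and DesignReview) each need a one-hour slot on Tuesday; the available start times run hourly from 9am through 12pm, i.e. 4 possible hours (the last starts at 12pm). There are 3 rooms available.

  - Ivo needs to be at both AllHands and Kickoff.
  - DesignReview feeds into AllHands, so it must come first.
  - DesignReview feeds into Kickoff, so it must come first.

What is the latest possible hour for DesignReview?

10am

Downstream work caps DesignReview at 11am.
DesignReview at 10am is achievable: VendorCall -> 9am, AllHands -> 11am, Kickoff -> 12pm, DesignReview -> 10am.
Nothing later works — the conflict and capacity constraints rule out every hour after 10am.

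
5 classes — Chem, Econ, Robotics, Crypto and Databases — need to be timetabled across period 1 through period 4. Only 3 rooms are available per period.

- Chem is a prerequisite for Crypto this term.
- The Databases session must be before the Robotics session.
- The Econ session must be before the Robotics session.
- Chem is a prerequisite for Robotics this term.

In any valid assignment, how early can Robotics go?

Precedence pushes Robotics to at least period 2.
Robotics at period 2 is achievable: Crypto -> period 2; Robotics -> period 2; Databases -> period 1; Chem -> period 1; Econ -> period 1.

period 2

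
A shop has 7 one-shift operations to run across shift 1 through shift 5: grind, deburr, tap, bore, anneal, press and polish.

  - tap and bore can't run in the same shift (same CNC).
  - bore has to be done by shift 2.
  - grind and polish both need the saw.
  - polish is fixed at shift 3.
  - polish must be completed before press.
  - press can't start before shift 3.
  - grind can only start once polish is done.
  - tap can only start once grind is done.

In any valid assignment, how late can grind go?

shift 4

Precedence pushes grind to at least shift 4; downstream work caps grind at shift 4.
grind at shift 4 is achievable: grind -> shift 4, bore -> shift 1, anneal -> shift 1, deburr -> shift 1, press -> shift 4, polish -> shift 3, tap -> shift 5.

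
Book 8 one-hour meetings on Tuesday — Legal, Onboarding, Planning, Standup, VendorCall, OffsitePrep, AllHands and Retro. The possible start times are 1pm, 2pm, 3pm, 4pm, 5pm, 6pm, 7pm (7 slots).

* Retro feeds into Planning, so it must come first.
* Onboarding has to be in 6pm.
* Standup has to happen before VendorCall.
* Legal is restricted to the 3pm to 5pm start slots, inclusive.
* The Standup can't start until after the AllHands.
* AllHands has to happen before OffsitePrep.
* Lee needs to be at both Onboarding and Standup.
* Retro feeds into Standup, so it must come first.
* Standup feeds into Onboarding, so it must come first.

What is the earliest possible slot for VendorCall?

Precedence pushes VendorCall to at least 3pm.
VendorCall at 3pm is achievable: Retro=1pm; OffsitePrep=2pm; Standup=2pm; Planning=2pm; VendorCall=3pm; Onboarding=6pm; Legal=3pm; AllHands=1pm.

3pm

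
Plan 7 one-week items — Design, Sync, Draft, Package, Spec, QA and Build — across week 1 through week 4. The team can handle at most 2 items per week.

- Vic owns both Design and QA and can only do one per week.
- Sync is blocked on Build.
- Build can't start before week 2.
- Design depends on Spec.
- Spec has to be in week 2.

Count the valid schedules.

54

Splitting on Design: it can be week 3 (27), week 4 (27). Listing each branch's schedules as (Sync, Draft, Package, Spec, QA, Build) by week number:
Design=week 3: (3,1,1,2,4,2) (3,1,4,2,1,2) (3,1,4,2,4,2) (3,4,1,2,1,2) (3,4,1,2,4,2) (3,4,4,2,1,2) (4,1,1,2,2,3) (4,1,1,2,4,2) (4,1,1,2,4,3) (4,1,2,2,1,3) (4,1,2,2,4,3) (4,1,3,2,1,2) (4,1,3,2,4,2) (4,1,4,2,1,2) (4,1,4,2,1,3) (4,1,4,2,2,3) (4,2,1,2,1,3) (4,2,1,2,4,3) (4,2,4,2,1,3) (4,3,1,2,1,2) (4,3,1,2,4,2) (4,3,4,2,1,2) (4,4,1,2,1,2) (4,4,1,2,1,3) (4,4,1,2,2,3) (4,4,2,2,1,3) (4,4,3,2,1,2) — 27.
Design=week 4: (3,1,1,2,3,2) (3,1,3,2,1,2) (3,1,4,2,1,2) (3,1,4,2,3,2) (3,3,1,2,1,2) (3,3,4,2,1,2) (3,4,1,2,1,2) (3,4,1,2,3,2) (3,4,3,2,1,2) (4,1,1,2,2,3) (4,1,1,2,3,2) (4,1,1,2,3,3) (4,1,2,2,1,3) (4,1,2,2,3,3) (4,1,3,2,1,2) (4,1,3,2,1,3) (4,1,3,2,2,3) (4,1,3,2,3,2) (4,2,1,2,1,3) (4,2,1,2,3,3) (4,2,3,2,1,3) (4,3,1,2,1,2) (4,3,1,2,1,3) (4,3,1,2,2,3) (4,3,1,2,3,2) (4,3,2,2,1,3) (4,3,3,2,1,2) — 27.
Summing: 27 + 27 = 54.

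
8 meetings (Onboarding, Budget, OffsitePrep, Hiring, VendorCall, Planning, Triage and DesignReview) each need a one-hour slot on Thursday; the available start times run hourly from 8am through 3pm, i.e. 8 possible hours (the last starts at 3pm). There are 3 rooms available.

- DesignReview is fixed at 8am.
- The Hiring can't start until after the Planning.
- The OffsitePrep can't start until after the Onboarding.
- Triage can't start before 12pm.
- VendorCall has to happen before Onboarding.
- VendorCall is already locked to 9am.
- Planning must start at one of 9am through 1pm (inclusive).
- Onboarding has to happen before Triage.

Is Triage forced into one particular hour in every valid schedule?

Triage can be 12pm (e.g. VendorCall=9am; Triage=12pm; Planning=9am; DesignReview=8am; Hiring=10am; Onboarding=10am; Budget=8am; OffsitePrep=11am) or 1pm (e.g. DesignReview=8am, Planning=9am, OffsitePrep=11am, Hiring=10am, Budget=8am, VendorCall=9am, Triage=1pm, Onboarding=10am).

No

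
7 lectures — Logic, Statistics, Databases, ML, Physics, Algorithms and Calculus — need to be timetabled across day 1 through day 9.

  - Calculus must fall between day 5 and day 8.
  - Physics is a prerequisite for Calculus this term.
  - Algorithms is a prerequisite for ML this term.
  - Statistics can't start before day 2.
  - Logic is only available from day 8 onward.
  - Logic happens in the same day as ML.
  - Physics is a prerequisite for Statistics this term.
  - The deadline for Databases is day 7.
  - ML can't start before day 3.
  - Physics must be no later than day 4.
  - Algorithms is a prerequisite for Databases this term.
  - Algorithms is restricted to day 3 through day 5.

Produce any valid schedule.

Physics in day 1; Calculus in day 5; Algorithms in day 3; Statistics in day 2; Logic in day 8; Databases in day 4; ML in day 8

Checking: Algorithms(day 3) before Databases(day 4); Physics(day 1) before Statistics(day 2); Physics(day 1) before Calculus(day 5); Algorithms(day 3) before ML(day 8); Logic = ML = day 8; Databases=day 4 in [day 1,day 7]; Statistics=day 2 in [day 2,day 9]; Algorithms=day 3 in [day 3,day 5]; Logic=day 8 in [day 8,day 9]; ML=day 8 in [day 3,day 9]; Calculus=day 5 in [day 5,day 8]; Physics=day 1 in [day 1,day 4].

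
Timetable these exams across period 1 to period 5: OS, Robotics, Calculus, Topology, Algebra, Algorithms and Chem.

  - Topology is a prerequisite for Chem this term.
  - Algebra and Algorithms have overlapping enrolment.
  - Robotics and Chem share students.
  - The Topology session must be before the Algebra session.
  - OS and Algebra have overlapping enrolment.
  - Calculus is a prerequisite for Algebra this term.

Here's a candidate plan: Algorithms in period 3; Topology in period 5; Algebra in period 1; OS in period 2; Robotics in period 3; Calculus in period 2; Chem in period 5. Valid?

No. The Topology session must be before the Algebra session is not satisfied.

Calculus is a prerequisite for Algebra this term — violated.
Topology is a prerequisite for Chem this term — violated.
The Topology session must be before the Algebra session — violated.
Algebra and Algorithms have overlapping enrolment — holds.
OS and Algebra have overlapping enrolment — holds.
Robotics and Chem share students — holds.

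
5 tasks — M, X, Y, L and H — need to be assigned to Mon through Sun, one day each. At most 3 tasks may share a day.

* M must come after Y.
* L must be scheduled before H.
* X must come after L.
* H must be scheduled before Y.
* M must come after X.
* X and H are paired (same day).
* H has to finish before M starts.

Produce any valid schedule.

L -> Mon; M -> Thu; H -> Tue; Y -> Wed; X -> Tue

Checking: H(Tue) before M(Thu); H(Tue) before Y(Wed); L(Mon) before H(Tue); L(Mon) before X(Tue); Y(Wed) before M(Thu); X(Tue) before M(Thu); X = H = Tue; max 2 per day (cap 3).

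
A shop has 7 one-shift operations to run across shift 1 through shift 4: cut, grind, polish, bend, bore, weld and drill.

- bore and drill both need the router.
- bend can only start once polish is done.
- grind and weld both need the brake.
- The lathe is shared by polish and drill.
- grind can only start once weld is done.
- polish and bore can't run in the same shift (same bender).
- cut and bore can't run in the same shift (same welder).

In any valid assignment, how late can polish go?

Downstream work caps polish at shift 3.
polish at shift 3 is achievable: cut=shift 1, bend=shift 4, grind=shift 2, weld=shift 1, bore=shift 2, drill=shift 1, polish=shift 3.

shift 3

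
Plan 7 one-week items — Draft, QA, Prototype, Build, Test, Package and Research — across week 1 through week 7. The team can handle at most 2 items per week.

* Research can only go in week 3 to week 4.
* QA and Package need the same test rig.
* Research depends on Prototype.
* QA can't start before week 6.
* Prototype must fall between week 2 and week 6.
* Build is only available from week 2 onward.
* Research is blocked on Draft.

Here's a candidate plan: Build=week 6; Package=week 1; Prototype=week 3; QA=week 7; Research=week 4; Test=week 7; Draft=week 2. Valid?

Research is blocked on Draft — holds.
Build is only available from week 2 onward — holds.
The team can handle at most 2 items per week — holds.
QA can't start before week 6 — holds.
Research can only go in week 3 to week 4 — holds.
Research depends on Prototype — holds.
Prototype must fall between week 2 and week 6 — holds.
QA and Package need the same test rig — holds.

Yes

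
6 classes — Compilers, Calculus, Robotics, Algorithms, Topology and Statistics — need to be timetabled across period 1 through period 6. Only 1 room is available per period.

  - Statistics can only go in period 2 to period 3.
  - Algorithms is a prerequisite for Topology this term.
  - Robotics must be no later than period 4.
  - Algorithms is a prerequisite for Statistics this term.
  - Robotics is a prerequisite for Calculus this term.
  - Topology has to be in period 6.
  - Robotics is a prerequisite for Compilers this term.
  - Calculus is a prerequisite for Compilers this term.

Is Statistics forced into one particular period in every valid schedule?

Statistics can be period 2 (e.g. Compilers=period 5, Topology=period 6, Statistics=period 2, Calculus=period 4, Algorithms=period 1, Robotics=period 3) or period 3 (e.g. Topology in period 6, Compilers in period 5, Calculus in period 4, Statistics in period 3, Algorithms in period 2, Robotics in period 1).

No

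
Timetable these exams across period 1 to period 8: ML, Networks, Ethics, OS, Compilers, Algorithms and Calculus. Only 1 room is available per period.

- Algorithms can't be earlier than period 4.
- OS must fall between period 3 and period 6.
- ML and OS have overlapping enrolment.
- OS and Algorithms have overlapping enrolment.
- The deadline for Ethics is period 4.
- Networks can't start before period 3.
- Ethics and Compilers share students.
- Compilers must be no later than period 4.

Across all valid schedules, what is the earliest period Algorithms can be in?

period 4

Algorithms is available from period 4.
Algorithms at period 4 is achievable: ML in period 6, Ethics in period 1, Algorithms in period 4, Calculus in period 7, Networks in period 5, OS in period 3, Compilers in period 2.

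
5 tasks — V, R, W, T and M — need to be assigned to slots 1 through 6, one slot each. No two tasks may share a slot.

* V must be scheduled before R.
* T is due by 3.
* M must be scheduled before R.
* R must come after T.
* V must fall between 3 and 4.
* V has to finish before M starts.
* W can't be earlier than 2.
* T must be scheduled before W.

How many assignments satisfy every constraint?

Splitting on V: it can be 3 (9), 4 (3). Listing each branch's schedules as (R, W, T, M):
V=3: (5,2,1,4) (5,6,1,4) (5,6,2,4) (6,2,1,4) (6,2,1,5) (6,4,1,5) (6,4,2,5) (6,5,1,4) (6,5,2,4) — 9.
V=4: (6,2,1,5) (6,3,1,5) (6,3,2,5) — 3.
Summing: 9 + 3 = 12.

12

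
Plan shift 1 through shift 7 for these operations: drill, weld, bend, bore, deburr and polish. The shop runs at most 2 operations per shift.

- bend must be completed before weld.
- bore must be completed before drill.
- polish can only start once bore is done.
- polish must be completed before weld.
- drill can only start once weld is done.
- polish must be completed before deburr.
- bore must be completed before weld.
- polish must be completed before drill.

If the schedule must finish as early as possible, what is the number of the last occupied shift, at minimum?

The precedence chain requires at least 4 distinct shifts.
With at most 2 per shift and 6 operations, at least 3 shifts are needed.
4 works (last occupied shift: shift 4): for example polish=shift 2, deburr=shift 3, weld=shift 3, bore=shift 1, bend=shift 1, drill=shift 4.

shift 4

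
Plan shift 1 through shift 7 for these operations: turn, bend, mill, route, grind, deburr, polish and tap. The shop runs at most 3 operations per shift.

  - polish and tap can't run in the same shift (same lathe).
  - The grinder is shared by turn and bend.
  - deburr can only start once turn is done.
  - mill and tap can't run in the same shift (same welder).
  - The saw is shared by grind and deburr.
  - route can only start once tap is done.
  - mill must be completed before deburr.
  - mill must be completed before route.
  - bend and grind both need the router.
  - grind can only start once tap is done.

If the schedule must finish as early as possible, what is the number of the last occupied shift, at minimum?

The precedence chain requires at least 2 distinct shifts.
With at most 3 per shift and 8 operations, at least 3 shifts are needed.
3 works (last occupied shift: shift 3): for example turn=shift 1; polish=shift 1; tap=shift 2; route=shift 3; deburr=shift 2; bend=shift 2; mill=shift 1; grind=shift 3.

shift 3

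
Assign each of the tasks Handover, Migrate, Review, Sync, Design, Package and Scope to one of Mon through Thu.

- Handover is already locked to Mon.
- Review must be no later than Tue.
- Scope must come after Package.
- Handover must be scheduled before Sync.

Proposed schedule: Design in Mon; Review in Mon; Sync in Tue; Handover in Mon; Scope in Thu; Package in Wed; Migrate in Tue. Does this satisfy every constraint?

Valid

Handover is already locked to Mon — holds.
Scope must come after Package — holds.
Handover must be scheduled before Sync — holds.
Review must be no later than Tue — holds.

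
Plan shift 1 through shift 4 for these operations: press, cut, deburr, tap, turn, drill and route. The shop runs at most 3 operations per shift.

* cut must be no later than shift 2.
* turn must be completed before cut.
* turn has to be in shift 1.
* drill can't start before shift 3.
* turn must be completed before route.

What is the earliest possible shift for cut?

Precedence pushes cut to at least shift 2; cut's own window allows nothing later than shift 2.
cut at shift 2 is achievable: tap in shift 2, deburr in shift 1, drill in shift 3, turn in shift 1, route in shift 2, cut in shift 2, press in shift 1.

shift 2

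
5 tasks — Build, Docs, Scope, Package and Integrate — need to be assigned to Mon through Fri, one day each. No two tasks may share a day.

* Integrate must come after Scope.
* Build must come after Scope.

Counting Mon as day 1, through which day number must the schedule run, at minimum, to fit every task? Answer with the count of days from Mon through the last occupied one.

The precedence chain requires at least 2 distinct days.
With at most 1 per day and 5 tasks, at least 5 days are needed.
5 works (last occupied day: Fri): for example Build=Tue; Scope=Mon; Package=Fri; Docs=Thu; Integrate=Wed.

5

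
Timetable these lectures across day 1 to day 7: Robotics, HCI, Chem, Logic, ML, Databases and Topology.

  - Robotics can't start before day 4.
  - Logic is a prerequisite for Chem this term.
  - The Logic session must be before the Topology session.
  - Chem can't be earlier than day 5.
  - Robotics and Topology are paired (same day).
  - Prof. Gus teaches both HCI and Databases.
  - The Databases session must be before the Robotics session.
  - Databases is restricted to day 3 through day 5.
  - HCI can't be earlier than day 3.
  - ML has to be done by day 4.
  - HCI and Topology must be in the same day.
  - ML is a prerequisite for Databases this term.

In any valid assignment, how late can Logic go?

Downstream work caps Logic at day 6.
Logic at day 6 is achievable: Databases=day 3, Topology=day 7, ML=day 1, Chem=day 7, Robotics=day 7, HCI=day 7, Logic=day 6.

day 6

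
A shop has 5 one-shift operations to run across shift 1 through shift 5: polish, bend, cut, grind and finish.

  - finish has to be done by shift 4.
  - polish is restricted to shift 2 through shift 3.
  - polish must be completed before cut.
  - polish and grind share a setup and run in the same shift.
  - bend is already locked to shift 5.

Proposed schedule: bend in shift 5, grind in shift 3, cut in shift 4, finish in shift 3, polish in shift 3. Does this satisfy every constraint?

polish and grind share a setup and run in the same shift — holds.
bend is already locked to shift 5 — holds.
finish has to be done by shift 4 — holds.
polish is restricted to shift 2 through shift 3 — holds.
polish must be completed before cut — holds.

Yes, all constraints hold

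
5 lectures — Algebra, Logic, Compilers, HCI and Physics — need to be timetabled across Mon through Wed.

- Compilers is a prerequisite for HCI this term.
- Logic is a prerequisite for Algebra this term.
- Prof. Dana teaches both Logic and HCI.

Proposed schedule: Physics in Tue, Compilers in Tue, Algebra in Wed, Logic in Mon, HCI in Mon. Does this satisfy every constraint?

Compilers is a prerequisite for HCI this term — violated.
Logic is a prerequisite for Algebra this term — holds.
Prof. Dana teaches both Logic and HCI — violated.

No. Prof. Dana teaches both Logic and HCI is not satisfied.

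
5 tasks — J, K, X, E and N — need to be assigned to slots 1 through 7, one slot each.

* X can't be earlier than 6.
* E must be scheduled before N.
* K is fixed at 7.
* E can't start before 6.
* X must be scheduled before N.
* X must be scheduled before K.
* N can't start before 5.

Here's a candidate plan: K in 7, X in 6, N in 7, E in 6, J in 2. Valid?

N can't start before 5 — holds.
X must be scheduled before N — holds.
K is fixed at 7 — holds.
E must be scheduled before N — holds.
X must be scheduled before K — holds.
X can't be earlier than 6 — holds.
E can't start before 6 — holds.

Yes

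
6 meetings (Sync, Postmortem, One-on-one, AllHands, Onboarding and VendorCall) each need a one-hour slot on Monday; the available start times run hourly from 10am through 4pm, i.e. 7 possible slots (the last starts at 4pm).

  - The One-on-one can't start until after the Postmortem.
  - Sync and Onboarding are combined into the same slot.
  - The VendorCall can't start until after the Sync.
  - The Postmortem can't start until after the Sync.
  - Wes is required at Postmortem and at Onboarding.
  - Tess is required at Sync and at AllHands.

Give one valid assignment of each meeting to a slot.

Postmortem -> 11am, AllHands -> 11am, VendorCall -> 11am, Onboarding -> 10am, Sync -> 10am, One-on-one -> 12pm

Checking: Postmortem(11am) before One-on-one(12pm); Sync(10am) before Postmortem(11am); Sync(10am) before VendorCall(11am); Postmortem(11am) != Onboarding(10am); Sync(10am) != AllHands(11am); Sync = Onboarding = 10am.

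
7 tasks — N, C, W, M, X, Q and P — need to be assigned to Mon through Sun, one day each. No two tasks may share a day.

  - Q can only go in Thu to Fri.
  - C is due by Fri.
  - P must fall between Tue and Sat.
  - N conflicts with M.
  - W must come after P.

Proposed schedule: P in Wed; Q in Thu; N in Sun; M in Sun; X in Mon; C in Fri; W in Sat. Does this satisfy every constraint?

Invalid. N conflicts with M.

Q can only go in Thu to Fri — holds.
N conflicts with M — violated.
P must fall between Tue and Sat — holds.
W must come after P — holds.
C is due by Fri — holds.
No two tasks may share a day — violated.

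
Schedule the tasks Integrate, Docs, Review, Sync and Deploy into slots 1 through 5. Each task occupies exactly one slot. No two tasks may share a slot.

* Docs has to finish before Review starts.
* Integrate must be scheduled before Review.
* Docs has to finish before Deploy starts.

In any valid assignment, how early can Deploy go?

Precedence pushes Deploy to at least 2.
Deploy at 2 is achievable: Docs in 1, Integrate in 3, Review in 4, Sync in 5, Deploy in 2.

2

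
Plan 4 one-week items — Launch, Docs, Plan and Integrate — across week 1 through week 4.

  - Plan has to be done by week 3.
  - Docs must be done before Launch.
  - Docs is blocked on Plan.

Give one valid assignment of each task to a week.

Docs=week 2; Plan=week 1; Launch=week 3; Integrate=week 1

Checking: Plan(week 1) before Docs(week 2); Docs(week 2) before Launch(week 3); Plan=week 1 in [week 1,week 3].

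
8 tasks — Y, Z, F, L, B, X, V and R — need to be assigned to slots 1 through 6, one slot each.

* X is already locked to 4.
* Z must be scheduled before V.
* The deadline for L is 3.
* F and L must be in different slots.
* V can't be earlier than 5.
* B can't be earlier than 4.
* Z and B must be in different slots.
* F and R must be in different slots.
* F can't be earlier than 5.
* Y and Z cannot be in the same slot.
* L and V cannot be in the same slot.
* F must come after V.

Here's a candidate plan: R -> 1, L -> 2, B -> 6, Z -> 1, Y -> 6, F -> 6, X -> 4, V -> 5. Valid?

F and L must be in different slots — holds.
X is already locked to 4 — holds.
Y and Z cannot be in the same slot — holds.
L and V cannot be in the same slot — holds.
The deadline for L is 3 — holds.
Z and B must be in different slots — holds.
V can't be earlier than 5 — holds.
B can't be earlier than 4 — holds.
F must come after V — holds.
Z must be scheduled before V — holds.
F and R must be in different slots — holds.
F can't be earlier than 5 — holds.

Yes, all constraints hold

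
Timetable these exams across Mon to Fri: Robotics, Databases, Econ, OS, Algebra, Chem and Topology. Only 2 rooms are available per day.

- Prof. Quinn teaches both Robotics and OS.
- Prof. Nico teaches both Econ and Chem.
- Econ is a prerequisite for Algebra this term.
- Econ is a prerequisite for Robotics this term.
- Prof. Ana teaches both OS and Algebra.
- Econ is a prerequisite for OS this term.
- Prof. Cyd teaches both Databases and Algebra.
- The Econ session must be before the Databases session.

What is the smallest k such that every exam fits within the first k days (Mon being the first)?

The precedence chain requires at least 2 distinct days.
With at most 2 per day and 7 exams, at least 4 days are needed.
4 works (last occupied day: Thu): for example OS in Wed; Topology in Mon; Chem in Wed; Econ in Mon; Robotics in Tue; Databases in Tue; Algebra in Thu.

4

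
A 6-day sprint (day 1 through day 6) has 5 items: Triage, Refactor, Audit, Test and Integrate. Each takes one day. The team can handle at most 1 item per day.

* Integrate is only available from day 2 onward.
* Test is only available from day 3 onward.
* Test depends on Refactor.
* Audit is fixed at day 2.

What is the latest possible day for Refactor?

day 5

Downstream work caps Refactor at day 5.
Refactor at day 5 is achievable: Audit=day 2, Triage=day 1, Test=day 6, Integrate=day 3, Refactor=day 5.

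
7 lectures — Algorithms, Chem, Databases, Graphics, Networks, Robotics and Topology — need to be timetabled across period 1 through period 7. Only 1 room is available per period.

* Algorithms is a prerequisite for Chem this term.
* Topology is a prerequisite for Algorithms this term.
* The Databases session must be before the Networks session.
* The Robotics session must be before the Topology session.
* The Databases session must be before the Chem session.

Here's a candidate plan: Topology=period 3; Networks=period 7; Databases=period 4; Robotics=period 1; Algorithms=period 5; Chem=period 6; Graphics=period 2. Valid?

Valid

Only 1 room is available per period — holds.
Algorithms is a prerequisite for Chem this term — holds.
The Databases session must be before the Networks session — holds.
Topology is a prerequisite for Algorithms this term — holds.
The Robotics session must be before the Topology session — holds.
The Databases session must be before the Chem session — holds.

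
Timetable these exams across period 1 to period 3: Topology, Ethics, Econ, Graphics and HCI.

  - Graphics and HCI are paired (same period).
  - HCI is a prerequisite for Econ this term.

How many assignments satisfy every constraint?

Splitting on Topology: it can be period 1 (9), period 2 (9), period 3 (9). Listing each branch's schedules as (Ethics, Econ, Graphics, HCI) by period number:
Topology=period 1: (1,2,1,1) (1,3,1,1) (1,3,2,2) (2,2,1,1) (2,3,1,1) (2,3,2,2) (3,2,1,1) (3,3,1,1) (3,3,2,2) — 9.
Topology=period 2: (1,2,1,1) (1,3,1,1) (1,3,2,2) (2,2,1,1) (2,3,1,1) (2,3,2,2) (3,2,1,1) (3,3,1,1) (3,3,2,2) — 9.
Topology=period 3: (1,2,1,1) (1,3,1,1) (1,3,2,2) (2,2,1,1) (2,3,1,1) (2,3,2,2) (3,2,1,1) (3,3,1,1) (3,3,2,2) — 9.
Summing: 9 + 9 + 9 = 27.

27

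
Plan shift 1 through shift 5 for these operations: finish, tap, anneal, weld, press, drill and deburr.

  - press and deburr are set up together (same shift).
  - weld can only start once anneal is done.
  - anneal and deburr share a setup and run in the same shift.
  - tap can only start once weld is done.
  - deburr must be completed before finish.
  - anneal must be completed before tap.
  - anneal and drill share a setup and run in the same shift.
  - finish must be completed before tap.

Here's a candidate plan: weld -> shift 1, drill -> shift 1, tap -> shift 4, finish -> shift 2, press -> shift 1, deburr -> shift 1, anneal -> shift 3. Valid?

anneal and deburr share a setup and run in the same shift — violated.
tap can only start once weld is done — holds.
anneal and drill share a setup and run in the same shift — violated.
anneal must be completed before tap — holds.
deburr must be completed before finish — holds.
weld can only start once anneal is done — violated.
press and deburr are set up together (same shift) — holds.
finish must be completed before tap — holds.

No. weld can only start once anneal is done is not satisfied.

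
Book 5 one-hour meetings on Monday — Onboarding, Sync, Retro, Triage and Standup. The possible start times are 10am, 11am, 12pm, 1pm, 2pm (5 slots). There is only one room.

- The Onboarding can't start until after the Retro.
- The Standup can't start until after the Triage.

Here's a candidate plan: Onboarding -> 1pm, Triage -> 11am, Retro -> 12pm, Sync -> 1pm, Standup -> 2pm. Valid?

The Onboarding can't start until after the Retro — holds.
There is only one room — violated.
The Standup can't start until after the Triage — holds.

Invalid. There is only one room.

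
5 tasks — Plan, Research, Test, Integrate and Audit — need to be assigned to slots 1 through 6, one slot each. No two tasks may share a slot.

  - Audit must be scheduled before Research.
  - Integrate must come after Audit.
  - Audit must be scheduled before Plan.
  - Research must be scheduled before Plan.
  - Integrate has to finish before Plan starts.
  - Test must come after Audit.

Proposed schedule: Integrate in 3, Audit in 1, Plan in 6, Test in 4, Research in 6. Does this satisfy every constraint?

No. No two tasks may share a slot is not satisfied.

Test must come after Audit — holds.
Integrate must come after Audit — holds.
Research must be scheduled before Plan — violated.
No two tasks may share a slot — violated.
Audit must be scheduled before Research — holds.
Integrate has to finish before Plan starts — holds.
Audit must be scheduled before Plan — holds.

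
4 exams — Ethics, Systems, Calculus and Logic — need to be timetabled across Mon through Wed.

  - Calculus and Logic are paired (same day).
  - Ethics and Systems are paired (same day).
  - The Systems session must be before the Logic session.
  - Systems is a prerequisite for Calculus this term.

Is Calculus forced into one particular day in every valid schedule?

No

Calculus can be Tue (e.g. Calculus -> Tue, Ethics -> Mon, Logic -> Tue, Systems -> Mon) or Wed (e.g. Logic=Wed, Systems=Mon, Calculus=Wed, Ethics=Mon).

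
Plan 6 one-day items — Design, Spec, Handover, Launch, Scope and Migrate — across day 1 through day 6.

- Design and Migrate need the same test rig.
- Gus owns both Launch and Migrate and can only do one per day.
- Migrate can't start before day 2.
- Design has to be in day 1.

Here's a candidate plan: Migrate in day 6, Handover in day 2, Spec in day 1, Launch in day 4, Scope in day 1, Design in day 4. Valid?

Invalid. Design has to be in day 1.

Design has to be in day 1 — violated.
Design and Migrate need the same test rig — holds.
Gus owns both Launch and Migrate and can only do one per day — holds.
Migrate can't start before day 2 — holds.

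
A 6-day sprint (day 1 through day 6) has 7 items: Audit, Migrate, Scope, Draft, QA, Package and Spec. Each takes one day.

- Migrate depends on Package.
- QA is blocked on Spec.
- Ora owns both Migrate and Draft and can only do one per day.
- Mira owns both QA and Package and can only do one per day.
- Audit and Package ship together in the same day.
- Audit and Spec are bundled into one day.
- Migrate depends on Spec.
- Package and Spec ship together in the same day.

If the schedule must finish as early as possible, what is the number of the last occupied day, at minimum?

day 2

The precedence chain requires at least 2 distinct days.
2 works (last occupied day: day 2): for example Scope in day 1; Migrate in day 2; QA in day 2; Audit in day 1; Spec in day 1; Package in day 1; Draft in day 1.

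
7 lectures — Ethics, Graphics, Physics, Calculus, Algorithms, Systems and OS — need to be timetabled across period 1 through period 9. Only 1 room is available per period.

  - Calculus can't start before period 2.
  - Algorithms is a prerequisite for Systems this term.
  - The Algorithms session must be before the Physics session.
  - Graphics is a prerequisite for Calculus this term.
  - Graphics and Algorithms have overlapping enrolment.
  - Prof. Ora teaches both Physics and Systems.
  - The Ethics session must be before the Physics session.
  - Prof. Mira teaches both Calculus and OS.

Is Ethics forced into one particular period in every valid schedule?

No

Ethics can be period 1 (e.g. Graphics in period 2; Ethics in period 1; OS in period 7; Systems in period 6; Physics in period 5; Calculus in period 3; Algorithms in period 4) or period 2 (e.g. Calculus -> period 3; Algorithms -> period 4; Physics -> period 5; Systems -> period 6; Graphics -> period 1; Ethics -> period 2; OS -> period 7).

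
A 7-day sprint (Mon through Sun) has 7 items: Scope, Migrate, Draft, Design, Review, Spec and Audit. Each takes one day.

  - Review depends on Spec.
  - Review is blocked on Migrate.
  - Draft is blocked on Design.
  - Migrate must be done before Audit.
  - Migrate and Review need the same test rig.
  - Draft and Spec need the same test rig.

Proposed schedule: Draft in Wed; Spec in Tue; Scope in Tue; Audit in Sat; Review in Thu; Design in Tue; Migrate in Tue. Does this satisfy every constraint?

Draft and Spec need the same test rig — holds.
Migrate and Review need the same test rig — holds.
Review is blocked on Migrate — holds.
Review depends on Spec — holds.
Migrate must be done before Audit — holds.
Draft is blocked on Design — holds.

Yes, all constraints hold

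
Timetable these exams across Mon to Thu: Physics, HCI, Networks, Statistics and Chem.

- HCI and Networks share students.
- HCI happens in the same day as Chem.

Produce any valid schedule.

Physics -> Mon; Chem -> Mon; Statistics -> Mon; HCI -> Mon; Networks -> Tue

Checking: HCI(Mon) != Networks(Tue); HCI = Chem = Mon.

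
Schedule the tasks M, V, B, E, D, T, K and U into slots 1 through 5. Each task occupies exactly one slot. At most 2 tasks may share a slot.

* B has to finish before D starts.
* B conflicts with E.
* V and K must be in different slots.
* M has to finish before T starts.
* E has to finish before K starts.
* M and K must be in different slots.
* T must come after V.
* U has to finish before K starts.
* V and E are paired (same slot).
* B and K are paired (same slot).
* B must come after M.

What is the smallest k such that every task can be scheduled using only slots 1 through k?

4 slots

The precedence chain requires at least 3 distinct slots.
With at most 2 per slot and 8 tasks, at least 4 slots are needed.
4 works (last occupied slot: 4): for example D -> 4; K -> 3; B -> 3; E -> 2; V -> 2; M -> 1; U -> 1; T -> 4.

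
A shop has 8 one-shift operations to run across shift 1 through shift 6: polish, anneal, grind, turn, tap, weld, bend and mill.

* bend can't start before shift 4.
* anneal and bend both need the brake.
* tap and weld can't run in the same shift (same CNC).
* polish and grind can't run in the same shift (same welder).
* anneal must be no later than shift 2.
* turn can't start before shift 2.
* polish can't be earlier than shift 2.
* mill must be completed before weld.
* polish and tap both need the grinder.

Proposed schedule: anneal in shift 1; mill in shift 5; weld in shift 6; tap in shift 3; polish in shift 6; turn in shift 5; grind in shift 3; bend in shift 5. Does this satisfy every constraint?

Yes

anneal and bend both need the brake — holds.
bend can't start before shift 4 — holds.
turn can't start before shift 2 — holds.
polish and tap both need the grinder — holds.
mill must be completed before weld — holds.
anneal must be no later than shift 2 — holds.
polish and grind can't run in the same shift (same welder) — holds.
polish can't be earlier than shift 2 — holds.
tap and weld can't run in the same shift (same CNC) — holds.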